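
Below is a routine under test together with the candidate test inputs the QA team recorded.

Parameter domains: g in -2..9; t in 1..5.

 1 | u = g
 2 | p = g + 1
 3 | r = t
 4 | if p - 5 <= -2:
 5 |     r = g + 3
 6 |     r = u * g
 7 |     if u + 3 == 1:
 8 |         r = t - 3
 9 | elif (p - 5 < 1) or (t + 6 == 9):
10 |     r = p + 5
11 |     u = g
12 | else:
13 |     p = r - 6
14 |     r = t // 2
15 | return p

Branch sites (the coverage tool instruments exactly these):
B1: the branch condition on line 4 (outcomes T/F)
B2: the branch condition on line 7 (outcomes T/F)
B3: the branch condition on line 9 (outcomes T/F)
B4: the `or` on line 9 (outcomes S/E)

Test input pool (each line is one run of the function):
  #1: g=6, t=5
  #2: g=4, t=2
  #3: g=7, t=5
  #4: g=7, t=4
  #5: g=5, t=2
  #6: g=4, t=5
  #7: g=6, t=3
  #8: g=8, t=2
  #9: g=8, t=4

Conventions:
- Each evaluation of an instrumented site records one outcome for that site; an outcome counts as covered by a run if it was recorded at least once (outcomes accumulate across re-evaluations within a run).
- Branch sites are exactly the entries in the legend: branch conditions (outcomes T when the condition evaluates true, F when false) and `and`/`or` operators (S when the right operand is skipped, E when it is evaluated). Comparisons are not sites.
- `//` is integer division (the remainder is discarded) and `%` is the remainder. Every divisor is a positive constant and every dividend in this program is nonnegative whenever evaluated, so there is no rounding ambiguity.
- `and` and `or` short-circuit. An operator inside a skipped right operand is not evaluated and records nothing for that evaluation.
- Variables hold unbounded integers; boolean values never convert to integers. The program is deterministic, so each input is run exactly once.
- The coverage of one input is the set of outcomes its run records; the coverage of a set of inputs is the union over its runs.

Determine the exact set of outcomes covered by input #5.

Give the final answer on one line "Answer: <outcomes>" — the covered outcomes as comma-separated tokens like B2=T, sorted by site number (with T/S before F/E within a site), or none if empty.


Event log for input #5 (g=5, t=2):
  B1->F, B4->E, B3->F
as a set, this run covers: B1=F, B3=F, B4=E
Answer: B1=F, B3=F, B4=E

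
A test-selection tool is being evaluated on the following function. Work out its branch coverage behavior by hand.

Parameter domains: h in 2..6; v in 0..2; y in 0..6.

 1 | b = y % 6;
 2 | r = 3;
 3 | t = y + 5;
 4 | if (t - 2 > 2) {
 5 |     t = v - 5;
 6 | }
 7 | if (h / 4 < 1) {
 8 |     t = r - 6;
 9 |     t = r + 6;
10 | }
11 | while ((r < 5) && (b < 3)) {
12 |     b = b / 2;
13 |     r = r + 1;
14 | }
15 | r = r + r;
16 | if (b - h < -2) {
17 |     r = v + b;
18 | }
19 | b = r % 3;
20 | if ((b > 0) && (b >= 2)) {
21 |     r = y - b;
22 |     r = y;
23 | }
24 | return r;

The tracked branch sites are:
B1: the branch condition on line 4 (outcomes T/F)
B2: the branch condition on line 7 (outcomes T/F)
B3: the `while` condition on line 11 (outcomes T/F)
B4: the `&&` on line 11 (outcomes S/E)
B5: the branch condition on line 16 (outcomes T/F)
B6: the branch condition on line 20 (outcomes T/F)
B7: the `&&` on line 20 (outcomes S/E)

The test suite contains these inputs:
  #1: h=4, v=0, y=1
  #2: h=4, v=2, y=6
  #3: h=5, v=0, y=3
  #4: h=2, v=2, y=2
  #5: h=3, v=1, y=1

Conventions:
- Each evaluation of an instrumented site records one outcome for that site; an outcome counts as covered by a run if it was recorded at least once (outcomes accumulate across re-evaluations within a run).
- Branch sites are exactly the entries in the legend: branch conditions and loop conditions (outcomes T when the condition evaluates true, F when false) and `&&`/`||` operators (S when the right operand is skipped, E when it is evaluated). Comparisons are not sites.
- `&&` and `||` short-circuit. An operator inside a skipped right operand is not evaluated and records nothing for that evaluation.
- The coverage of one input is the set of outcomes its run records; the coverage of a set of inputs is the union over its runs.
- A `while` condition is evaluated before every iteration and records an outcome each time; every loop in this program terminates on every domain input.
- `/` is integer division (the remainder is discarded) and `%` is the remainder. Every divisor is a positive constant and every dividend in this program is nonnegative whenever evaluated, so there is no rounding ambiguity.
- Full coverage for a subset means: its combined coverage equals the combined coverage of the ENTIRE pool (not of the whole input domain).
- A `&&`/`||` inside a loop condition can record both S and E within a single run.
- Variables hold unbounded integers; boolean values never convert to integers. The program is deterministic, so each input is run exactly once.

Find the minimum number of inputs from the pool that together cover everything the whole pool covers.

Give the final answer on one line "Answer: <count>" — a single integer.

input #1 (h=4, v=0, y=1): covers B1=T, B2=F, B3=T, B3=F, B4=S, B4=E, B5=T, B6=F, B7=S
input #2 (h=4, v=2, y=6): covers B1=T, B2=F, B3=T, B3=F, B4=S, B4=E, B5=T, B6=T, B7=E
input #3 (h=5, v=0, y=3): covers B1=T, B2=F, B3=F, B4=E, B5=F, B6=F, B7=S
input #4 (h=2, v=2, y=2): covers B1=T, B2=T, B3=T, B3=F, B4=S, B4=E, B5=F, B6=F, B7=E
input #5 (h=3, v=1, y=1): covers B1=T, B2=T, B3=T, B3=F, B4=S, B4=E, B5=T, B6=F, B7=E
union over all inputs: B1=T, B2=T, B2=F, B3=T, B3=F, B4=S, B4=E, B5=T, B5=F, B6=T, B6=F, B7=S, B7=E (13 outcomes)
checked all size-1 subsets: none covers 13 outcomes (max 9/13)
checked all size-2 subsets: none covers 13 outcomes (max 12/13)
inputs {1, 2, 4} (size 3) cover everything; no size-3 subset with a lexicographically smaller index list covers all 13

Answer: 3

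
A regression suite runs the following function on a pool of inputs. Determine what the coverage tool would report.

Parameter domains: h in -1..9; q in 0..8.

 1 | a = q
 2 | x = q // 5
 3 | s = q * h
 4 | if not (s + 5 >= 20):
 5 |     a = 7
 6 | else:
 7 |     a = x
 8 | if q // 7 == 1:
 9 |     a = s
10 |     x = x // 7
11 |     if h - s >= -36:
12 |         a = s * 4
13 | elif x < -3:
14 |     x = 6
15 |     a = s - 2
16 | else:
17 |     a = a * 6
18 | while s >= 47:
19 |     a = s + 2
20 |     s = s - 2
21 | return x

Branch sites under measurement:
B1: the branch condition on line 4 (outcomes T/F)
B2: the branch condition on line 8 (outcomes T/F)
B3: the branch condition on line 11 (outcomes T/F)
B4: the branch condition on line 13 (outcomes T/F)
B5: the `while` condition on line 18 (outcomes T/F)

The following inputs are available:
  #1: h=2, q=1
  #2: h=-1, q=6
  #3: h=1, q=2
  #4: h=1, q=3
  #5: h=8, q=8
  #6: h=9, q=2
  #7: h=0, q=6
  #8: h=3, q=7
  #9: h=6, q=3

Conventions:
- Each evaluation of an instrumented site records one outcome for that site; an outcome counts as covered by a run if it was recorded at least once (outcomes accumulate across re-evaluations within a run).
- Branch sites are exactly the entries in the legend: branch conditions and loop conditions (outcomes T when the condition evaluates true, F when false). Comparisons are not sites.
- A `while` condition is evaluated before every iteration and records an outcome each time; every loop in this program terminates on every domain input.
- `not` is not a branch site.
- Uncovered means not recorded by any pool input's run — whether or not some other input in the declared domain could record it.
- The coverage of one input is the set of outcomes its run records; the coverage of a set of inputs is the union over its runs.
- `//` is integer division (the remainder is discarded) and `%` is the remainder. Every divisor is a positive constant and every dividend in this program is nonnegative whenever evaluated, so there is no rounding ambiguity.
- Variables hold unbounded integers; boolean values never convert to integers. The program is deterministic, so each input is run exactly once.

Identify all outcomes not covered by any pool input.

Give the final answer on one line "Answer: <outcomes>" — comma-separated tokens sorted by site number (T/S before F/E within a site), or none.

test 1 (h=2, q=1) fires B1->T, B2->F, B4->F, B5->F; hits B1=T, B2=F, B4=F, B5=F
test 2 (h=-1, q=6) fires B1->T, B2->F, B4->F, B5->F; hits B1=T, B2=F, B4=F, B5=F
test 3 (h=1, q=2) fires B1->T, B2->F, B4->F, B5->F; hits B1=T, B2=F, B4=F, B5=F
test 4 (h=1, q=3) fires B1->T, B2->F, B4->F, B5->F; hits B1=T, B2=F, B4=F, B5=F
test 5 (h=8, q=8) fires B1->F, B2->T, B3->F, B5->T, B5->T, B5->T, B5->T, B5->T, B5->T, B5->T, B5->T, B5->T, B5->F; hits B1=F, B2=T, B3=F, B5=T, B5=F
test 6 (h=9, q=2) fires B1->F, B2->F, B4->F, B5->F; hits B1=F, B2=F, B4=F, B5=F
test 7 (h=0, q=6) fires B1->T, B2->F, B4->F, B5->F; hits B1=T, B2=F, B4=F, B5=F
test 8 (h=3, q=7) fires B1->F, B2->T, B3->T, B5->F; hits B1=F, B2=T, B3=T, B5=F
test 9 (h=6, q=3) fires B1->F, B2->F, B4->F, B5->F; hits B1=F, B2=F, B4=F, B5=F
union over the pool: B1=T, B1=F, B2=T, B2=F, B3=T, B3=F, B4=F, B5=T, B5=F
uncovered (1 of 10): B4=T

Answer: B4=T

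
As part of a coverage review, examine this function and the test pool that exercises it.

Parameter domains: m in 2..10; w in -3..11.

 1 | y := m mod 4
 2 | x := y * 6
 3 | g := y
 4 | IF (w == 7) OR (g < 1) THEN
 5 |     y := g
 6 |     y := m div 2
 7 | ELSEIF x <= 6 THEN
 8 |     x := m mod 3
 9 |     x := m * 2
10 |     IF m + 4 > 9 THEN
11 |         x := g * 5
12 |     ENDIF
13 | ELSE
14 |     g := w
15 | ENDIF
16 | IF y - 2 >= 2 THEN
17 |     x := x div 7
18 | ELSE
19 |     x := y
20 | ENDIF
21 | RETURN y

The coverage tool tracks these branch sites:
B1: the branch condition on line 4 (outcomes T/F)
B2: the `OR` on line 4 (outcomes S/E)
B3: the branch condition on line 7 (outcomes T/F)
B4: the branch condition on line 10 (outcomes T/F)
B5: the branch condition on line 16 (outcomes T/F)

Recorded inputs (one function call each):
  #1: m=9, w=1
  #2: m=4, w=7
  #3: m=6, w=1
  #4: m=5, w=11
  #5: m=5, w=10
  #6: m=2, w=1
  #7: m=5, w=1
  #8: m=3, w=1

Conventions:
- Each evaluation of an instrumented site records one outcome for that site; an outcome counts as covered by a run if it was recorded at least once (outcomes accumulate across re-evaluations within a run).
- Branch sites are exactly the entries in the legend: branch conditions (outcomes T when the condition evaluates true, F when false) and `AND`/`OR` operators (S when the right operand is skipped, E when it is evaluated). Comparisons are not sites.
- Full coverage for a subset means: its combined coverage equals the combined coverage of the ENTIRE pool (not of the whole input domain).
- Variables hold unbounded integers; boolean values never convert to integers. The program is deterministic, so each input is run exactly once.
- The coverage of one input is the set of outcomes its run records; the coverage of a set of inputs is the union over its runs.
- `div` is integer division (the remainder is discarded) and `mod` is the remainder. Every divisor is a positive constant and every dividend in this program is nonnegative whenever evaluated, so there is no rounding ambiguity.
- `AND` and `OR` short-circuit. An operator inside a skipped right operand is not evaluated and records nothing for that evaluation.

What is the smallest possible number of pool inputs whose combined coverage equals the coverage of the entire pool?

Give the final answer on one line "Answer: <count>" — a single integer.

input #1 (m=9, w=1): events B2->E, B1->F, B3->T, B4->T, B5->F; covers B1=F, B2=E, B3=T, B4=T, B5=F
input #2 (m=4, w=7): events B2->S, B1->T, B5->F; covers B1=T, B2=S, B5=F
input #3 (m=6, w=1): events B2->E, B1->F, B3->F, B5->F; covers B1=F, B2=E, B3=F, B5=F
input #4 (m=5, w=11): events B2->E, B1->F, B3->T, B4->F, B5->F; covers B1=F, B2=E, B3=T, B4=F, B5=F
input #5 (m=5, w=10): events B2->E, B1->F, B3->T, B4->F, B5->F; covers B1=F, B2=E, B3=T, B4=F, B5=F
input #6 (m=2, w=1): events B2->E, B1->F, B3->F, B5->F; covers B1=F, B2=E, B3=F, B5=F
input #7 (m=5, w=1): events B2->E, B1->F, B3->T, B4->F, B5->F; covers B1=F, B2=E, B3=T, B4=F, B5=F
input #8 (m=3, w=1): events B2->E, B1->F, B3->F, B5->F; covers B1=F, B2=E, B3=F, B5=F
union over all inputs: B1=T, B1=F, B2=S, B2=E, B3=T, B3=F, B4=T, B4=F, B5=F (9 outcomes)
checked all size-1 subsets: none covers 9 outcomes (max 5/9)
checked all size-2 subsets: none covers 9 outcomes (max 7/9)
checked all size-3 subsets: none covers 9 outcomes (max 8/9)
at size 4, {1, 2, 3, 4} reaches all 9 outcomes; every lexicographically earlier size-4 subset fails

Answer: 4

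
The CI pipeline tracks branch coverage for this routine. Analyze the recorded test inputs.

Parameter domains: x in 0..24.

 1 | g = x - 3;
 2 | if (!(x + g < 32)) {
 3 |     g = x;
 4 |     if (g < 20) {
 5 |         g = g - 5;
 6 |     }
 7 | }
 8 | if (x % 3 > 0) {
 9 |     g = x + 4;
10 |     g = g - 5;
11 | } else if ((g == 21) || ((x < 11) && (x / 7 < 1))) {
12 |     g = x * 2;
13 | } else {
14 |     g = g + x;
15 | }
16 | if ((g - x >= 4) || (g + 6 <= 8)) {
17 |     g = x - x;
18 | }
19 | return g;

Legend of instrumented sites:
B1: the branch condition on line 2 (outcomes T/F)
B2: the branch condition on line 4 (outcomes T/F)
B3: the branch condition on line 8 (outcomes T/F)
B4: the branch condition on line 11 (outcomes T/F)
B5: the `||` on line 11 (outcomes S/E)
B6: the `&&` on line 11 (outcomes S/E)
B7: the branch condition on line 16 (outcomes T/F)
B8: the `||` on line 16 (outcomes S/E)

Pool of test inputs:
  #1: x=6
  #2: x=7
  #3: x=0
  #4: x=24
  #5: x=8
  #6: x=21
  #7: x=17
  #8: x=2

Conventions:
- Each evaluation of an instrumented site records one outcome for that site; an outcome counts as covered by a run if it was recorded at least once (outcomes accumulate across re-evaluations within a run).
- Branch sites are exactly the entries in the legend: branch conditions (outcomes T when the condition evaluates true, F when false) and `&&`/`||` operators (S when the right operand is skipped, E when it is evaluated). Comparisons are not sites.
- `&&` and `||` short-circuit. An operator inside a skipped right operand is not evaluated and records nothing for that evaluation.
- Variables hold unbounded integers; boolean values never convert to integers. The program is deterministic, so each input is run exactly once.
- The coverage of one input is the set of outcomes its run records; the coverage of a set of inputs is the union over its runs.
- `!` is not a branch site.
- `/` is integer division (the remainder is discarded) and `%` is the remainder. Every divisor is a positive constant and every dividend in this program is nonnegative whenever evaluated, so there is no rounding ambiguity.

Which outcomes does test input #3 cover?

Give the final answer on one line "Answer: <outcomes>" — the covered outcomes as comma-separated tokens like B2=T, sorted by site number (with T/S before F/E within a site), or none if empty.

Tracing the run of input #3 (x=0):
  B1->F, B3->F, B5->E, B6->E, B4->T, B8->E, B7->T
collecting distinct outcomes: B1=F, B3=F, B4=T, B5=E, B6=E, B7=T, B8=E

Answer: B1=F, B3=F, B4=T, B5=E, B6=E, B7=T, B8=E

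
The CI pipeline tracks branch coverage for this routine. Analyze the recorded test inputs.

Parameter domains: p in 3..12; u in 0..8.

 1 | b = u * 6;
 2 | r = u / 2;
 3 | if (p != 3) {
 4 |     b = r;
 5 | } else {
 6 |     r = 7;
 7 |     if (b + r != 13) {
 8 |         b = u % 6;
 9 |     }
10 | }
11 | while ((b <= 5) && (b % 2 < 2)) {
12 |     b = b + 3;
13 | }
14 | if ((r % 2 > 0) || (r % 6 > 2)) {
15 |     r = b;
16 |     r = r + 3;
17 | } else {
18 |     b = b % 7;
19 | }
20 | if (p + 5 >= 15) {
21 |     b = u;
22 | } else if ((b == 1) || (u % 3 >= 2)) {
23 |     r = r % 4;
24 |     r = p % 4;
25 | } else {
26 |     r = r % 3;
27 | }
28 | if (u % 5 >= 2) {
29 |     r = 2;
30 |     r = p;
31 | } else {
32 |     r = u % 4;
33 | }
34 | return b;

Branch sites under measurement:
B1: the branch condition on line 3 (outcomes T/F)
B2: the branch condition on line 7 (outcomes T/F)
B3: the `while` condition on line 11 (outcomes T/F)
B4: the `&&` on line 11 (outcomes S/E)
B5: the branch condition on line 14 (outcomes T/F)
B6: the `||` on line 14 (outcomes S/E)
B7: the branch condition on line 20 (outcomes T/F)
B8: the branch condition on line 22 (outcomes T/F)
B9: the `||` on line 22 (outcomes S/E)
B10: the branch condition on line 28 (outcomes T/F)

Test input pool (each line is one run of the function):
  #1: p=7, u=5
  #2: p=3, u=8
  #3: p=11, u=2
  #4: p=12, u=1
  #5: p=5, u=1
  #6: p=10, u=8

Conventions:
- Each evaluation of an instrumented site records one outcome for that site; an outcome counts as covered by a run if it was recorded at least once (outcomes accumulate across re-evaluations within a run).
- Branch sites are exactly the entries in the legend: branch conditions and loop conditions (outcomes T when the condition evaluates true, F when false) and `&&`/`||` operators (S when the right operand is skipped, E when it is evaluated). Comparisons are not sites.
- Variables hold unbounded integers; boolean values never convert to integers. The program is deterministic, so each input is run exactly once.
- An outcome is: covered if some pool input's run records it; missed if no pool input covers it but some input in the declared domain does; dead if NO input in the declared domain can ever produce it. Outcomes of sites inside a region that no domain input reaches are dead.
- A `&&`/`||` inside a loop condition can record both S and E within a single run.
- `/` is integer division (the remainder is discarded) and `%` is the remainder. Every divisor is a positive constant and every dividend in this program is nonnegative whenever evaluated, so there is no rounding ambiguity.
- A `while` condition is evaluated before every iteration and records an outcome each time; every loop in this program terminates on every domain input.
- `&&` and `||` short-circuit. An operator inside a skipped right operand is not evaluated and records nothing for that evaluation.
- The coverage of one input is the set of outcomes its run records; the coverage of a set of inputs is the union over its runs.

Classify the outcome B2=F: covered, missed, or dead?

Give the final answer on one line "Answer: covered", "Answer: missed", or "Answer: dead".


no pool input records B2=F
but domain input (p=3, u=1) does record it -> reachable, so missed
Answer: missed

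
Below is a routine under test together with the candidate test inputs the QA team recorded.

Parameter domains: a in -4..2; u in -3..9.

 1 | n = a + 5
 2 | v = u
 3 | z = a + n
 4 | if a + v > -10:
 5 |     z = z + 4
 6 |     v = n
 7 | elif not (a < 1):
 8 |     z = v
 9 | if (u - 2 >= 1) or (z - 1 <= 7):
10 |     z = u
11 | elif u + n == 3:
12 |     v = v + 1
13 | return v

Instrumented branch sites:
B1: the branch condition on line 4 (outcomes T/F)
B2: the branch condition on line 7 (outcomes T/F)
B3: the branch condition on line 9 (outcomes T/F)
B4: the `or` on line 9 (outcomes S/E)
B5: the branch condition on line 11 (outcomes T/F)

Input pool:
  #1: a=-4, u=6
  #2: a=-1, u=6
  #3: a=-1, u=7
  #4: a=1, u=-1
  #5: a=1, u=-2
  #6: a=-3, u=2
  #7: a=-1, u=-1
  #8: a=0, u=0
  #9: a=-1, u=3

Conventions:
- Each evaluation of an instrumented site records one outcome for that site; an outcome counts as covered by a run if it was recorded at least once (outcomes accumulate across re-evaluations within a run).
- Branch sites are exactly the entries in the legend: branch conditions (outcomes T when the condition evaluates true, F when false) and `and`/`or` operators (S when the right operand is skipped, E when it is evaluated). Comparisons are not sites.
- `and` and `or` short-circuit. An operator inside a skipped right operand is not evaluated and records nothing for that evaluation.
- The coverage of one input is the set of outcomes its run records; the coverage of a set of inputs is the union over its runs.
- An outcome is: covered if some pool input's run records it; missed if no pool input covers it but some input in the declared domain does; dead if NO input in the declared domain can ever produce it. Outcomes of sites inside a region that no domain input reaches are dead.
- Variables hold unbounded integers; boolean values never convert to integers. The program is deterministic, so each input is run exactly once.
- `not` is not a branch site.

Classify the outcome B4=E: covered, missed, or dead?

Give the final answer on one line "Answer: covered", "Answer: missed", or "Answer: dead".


B4=E is recorded by pool input(s) 4, 5, 6, 7, 8 -> covered
Answer: covered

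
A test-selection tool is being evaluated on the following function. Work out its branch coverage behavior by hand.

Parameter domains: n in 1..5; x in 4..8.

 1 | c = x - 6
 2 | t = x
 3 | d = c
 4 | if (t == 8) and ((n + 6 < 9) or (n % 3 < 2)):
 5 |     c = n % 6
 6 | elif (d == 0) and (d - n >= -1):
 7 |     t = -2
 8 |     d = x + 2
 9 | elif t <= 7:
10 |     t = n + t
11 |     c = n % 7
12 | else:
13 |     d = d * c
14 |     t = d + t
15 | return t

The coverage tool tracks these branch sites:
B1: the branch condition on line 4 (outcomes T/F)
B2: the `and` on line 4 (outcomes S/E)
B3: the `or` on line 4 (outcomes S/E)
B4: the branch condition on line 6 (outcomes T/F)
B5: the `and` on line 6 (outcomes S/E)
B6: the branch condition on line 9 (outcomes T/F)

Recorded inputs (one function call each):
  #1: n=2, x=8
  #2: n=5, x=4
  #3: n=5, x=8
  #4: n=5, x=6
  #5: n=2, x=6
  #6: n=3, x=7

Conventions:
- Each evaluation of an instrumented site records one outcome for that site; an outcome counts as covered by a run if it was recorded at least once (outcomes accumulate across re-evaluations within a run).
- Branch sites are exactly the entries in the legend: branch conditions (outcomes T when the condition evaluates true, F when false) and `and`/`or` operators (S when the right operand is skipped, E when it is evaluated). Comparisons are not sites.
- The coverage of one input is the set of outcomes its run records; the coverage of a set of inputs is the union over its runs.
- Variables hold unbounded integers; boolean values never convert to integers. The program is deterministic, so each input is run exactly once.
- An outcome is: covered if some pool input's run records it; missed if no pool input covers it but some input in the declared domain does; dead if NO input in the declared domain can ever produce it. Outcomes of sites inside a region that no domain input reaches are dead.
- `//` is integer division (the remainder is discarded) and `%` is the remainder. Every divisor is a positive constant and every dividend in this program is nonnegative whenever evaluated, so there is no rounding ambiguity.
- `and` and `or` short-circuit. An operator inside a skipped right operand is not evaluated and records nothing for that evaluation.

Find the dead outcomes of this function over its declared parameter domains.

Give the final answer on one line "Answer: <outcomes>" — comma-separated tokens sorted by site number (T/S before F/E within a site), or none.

running all 25 domain inputs and tallying outcomes:
  reachable outcomes have witnesses, e.g. B1=T (e.g. n=1, x=8), B1=F (e.g. n=1, x=4), B2=S (e.g. n=1, x=4), B2=E (e.g. n=1, x=8)

Answer: none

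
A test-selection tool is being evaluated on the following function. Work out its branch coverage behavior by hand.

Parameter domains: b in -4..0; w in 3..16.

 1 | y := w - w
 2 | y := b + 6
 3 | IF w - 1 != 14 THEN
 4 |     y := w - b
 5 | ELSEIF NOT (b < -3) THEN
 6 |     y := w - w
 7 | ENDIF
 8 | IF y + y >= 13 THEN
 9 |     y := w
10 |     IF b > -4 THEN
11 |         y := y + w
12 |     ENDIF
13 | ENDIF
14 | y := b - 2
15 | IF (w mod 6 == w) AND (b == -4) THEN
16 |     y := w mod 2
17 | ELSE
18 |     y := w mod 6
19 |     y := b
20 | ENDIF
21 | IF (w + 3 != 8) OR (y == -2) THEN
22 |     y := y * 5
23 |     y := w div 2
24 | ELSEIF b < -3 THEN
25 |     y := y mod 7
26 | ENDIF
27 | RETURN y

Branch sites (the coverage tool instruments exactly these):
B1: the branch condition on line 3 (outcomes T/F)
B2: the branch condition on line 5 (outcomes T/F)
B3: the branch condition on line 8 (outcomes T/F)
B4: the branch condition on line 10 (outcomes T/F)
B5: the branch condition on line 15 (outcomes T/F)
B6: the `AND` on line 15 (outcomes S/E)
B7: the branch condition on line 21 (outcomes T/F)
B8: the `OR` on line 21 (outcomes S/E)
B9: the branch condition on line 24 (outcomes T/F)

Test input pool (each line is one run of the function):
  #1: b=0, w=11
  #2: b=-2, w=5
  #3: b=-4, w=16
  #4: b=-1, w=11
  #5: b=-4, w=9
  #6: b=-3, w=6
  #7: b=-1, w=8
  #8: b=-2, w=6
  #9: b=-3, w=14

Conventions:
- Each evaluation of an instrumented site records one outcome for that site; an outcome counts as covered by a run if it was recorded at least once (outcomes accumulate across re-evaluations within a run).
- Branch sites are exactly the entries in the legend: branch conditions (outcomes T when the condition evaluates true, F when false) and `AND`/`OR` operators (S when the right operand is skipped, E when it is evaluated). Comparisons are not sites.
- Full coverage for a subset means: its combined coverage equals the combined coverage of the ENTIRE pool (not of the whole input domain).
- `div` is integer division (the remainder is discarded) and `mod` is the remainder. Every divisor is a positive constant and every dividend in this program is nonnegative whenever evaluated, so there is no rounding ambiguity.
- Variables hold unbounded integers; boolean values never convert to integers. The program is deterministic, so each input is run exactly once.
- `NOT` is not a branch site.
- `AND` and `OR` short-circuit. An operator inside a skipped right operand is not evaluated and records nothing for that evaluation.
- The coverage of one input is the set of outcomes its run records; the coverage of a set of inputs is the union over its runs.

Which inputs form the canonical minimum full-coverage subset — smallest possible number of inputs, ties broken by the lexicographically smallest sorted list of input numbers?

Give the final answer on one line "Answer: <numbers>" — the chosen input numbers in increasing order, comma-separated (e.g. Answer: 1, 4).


test 1 (b=0, w=11) fires B1->T, B3->T, B4->T, B6->S, B5->F, B8->S, B7->T; hits B1=T, B3=T, B4=T, B5=F, B6=S, B7=T, B8=S
test 2 (b=-2, w=5) fires B1->T, B3->T, B4->T, B6->E, B5->F, B8->E, B7->T; hits B1=T, B3=T, B4=T, B5=F, B6=E, B7=T, B8=E
test 3 (b=-4, w=16) fires B1->T, B3->T, B4->F, B6->S, B5->F, B8->S, B7->T; hits B1=T, B3=T, B4=F, B5=F, B6=S, B7=T, B8=S
test 4 (b=-1, w=11) fires B1->T, B3->T, B4->T, B6->S, B5->F, B8->S, B7->T; hits B1=T, B3=T, B4=T, B5=F, B6=S, B7=T, B8=S
test 5 (b=-4, w=9) fires B1->T, B3->T, B4->F, B6->S, B5->F, B8->S, B7->T; hits B1=T, B3=T, B4=F, B5=F, B6=S, B7=T, B8=S
test 6 (b=-3, w=6) fires B1->T, B3->T, B4->T, B6->S, B5->F, B8->S, B7->T; hits B1=T, B3=T, B4=T, B5=F, B6=S, B7=T, B8=S
test 7 (b=-1, w=8) fires B1->T, B3->T, B4->T, B6->S, B5->F, B8->S, B7->T; hits B1=T, B3=T, B4=T, B5=F, B6=S, B7=T, B8=S
test 8 (b=-2, w=6) fires B1->T, B3->T, B4->T, B6->S, B5->F, B8->S, B7->T; hits B1=T, B3=T, B4=T, B5=F, B6=S, B7=T, B8=S
test 9 (b=-3, w=14) fires B1->T, B3->T, B4->T, B6->S, B5->F, B8->S, B7->T; hits B1=T, B3=T, B4=T, B5=F, B6=S, B7=T, B8=S
union over all inputs: B1=T, B3=T, B4=T, B4=F, B5=F, B6=S, B6=E, B7=T, B8=S, B8=E (10 outcomes)
checked all size-1 subsets: none covers 10 outcomes (max 7/10)
inputs {2, 3} (size 2) cover everything; no size-2 subset with a lexicographically smaller index list covers all 10
Answer: 2, 3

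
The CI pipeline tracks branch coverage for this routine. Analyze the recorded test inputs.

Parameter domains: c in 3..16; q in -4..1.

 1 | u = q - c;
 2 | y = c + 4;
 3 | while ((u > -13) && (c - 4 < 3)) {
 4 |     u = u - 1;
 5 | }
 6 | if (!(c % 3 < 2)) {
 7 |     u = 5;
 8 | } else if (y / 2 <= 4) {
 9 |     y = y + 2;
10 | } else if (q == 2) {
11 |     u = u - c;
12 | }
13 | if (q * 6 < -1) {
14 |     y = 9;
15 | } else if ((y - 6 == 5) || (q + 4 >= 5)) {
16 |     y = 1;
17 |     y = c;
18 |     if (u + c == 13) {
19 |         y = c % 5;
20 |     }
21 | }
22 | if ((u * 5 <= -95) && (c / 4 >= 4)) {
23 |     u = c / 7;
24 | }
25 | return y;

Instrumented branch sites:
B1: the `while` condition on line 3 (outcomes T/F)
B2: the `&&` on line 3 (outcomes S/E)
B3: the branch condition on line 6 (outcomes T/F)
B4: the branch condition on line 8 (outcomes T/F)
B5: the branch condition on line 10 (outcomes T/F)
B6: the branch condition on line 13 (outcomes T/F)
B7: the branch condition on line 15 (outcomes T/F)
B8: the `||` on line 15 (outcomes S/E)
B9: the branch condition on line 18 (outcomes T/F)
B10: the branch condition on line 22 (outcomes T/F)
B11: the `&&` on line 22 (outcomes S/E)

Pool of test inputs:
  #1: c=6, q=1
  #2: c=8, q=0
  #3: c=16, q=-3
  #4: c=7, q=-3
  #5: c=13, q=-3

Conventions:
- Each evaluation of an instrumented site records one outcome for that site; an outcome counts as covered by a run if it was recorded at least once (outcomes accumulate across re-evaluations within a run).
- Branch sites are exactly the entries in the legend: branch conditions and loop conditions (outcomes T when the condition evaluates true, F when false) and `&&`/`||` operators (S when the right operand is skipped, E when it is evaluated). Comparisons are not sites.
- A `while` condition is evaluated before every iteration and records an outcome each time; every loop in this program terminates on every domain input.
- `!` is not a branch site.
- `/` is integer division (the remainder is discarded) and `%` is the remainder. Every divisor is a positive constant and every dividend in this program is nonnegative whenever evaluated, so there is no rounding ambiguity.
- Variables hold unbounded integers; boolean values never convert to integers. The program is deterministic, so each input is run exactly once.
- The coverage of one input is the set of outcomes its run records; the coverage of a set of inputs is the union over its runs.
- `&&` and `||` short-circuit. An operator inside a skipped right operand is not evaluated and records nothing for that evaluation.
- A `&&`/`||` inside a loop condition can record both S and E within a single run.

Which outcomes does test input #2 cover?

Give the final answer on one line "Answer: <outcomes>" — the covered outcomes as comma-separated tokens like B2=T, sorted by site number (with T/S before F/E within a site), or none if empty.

Event log for input #2 (c=8, q=0):
  B2->E, B1->F, B3->T, B6->F, B8->E, B7->F, B11->S, B10->F
distinct outcomes covered: B1=F, B2=E, B3=T, B6=F, B7=F, B8=E, B10=F, B11=S

Answer: B1=F, B2=E, B3=T, B6=F, B7=F, B8=E, B10=F, B11=S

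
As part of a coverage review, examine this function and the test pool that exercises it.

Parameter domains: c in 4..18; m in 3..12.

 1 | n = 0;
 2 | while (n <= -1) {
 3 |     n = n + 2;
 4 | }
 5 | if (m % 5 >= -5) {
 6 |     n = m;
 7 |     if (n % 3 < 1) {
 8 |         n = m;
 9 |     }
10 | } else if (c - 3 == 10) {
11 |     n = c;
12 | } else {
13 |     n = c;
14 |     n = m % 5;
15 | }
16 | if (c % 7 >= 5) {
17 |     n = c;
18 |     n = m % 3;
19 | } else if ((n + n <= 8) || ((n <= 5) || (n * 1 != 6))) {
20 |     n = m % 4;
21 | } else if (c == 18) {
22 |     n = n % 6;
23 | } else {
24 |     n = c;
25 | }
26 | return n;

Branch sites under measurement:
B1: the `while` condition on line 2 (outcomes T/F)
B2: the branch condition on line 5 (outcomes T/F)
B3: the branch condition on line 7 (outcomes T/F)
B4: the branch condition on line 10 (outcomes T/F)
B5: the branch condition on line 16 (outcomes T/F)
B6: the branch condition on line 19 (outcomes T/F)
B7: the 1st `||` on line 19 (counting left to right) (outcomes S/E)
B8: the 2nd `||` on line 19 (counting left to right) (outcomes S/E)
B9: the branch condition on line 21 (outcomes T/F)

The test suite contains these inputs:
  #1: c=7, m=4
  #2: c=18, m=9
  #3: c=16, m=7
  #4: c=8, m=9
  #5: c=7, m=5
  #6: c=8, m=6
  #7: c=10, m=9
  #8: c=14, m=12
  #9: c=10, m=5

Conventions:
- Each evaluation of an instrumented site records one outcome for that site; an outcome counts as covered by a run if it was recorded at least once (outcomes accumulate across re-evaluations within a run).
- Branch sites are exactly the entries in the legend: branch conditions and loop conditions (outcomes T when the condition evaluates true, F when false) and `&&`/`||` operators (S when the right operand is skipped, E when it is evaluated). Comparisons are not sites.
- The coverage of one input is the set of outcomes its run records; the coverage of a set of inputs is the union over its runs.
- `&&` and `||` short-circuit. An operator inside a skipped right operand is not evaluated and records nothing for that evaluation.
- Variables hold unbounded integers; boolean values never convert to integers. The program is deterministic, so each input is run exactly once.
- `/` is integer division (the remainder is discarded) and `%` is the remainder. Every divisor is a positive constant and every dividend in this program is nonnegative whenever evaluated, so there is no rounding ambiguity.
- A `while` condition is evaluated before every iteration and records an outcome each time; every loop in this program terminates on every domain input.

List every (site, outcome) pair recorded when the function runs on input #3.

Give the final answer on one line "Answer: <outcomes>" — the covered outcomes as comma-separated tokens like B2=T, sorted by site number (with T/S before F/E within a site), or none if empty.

Event log for input #3 (c=16, m=7):
  B1->F, B2->T, B3->F, B5->F, B7->E, B8->E, B6->T
distinct outcomes covered: B1=F, B2=T, B3=F, B5=F, B6=T, B7=E, B8=E

Answer: B1=F, B2=T, B3=F, B5=F, B6=T, B7=E, B8=E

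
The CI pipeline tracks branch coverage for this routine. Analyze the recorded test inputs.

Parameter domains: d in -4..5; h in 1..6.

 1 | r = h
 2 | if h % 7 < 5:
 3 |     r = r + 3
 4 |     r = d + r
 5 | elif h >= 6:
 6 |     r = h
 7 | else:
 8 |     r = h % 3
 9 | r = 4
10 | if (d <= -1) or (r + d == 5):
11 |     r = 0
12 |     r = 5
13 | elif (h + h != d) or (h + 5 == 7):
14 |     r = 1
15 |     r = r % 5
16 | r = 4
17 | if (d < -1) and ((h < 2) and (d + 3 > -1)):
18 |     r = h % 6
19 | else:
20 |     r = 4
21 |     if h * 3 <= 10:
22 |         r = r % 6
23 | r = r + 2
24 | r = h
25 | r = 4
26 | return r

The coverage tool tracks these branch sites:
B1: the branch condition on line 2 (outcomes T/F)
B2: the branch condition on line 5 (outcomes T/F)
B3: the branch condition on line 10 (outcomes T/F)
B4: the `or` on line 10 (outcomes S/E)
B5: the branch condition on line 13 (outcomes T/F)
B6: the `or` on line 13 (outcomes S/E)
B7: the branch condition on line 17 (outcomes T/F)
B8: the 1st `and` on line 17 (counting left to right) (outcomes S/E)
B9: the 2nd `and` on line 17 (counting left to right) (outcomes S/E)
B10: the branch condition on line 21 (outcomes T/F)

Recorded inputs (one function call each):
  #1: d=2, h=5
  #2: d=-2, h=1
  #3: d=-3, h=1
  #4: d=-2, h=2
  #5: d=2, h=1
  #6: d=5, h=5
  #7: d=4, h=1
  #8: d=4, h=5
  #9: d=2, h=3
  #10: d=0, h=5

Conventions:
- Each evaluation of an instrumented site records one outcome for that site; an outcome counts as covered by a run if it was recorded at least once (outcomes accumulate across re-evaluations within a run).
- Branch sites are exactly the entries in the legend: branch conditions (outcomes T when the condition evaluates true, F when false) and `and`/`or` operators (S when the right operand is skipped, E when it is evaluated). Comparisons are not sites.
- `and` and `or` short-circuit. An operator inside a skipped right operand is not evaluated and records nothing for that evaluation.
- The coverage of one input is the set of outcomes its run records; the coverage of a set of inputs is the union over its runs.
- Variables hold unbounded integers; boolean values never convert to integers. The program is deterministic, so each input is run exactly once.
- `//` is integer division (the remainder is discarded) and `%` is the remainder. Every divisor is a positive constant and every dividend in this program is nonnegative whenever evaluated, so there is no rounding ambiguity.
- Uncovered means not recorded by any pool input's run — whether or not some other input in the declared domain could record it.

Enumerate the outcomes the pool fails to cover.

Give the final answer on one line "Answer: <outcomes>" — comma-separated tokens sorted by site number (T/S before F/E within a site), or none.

input #1, d=2, h=5: events B1->F, B2->F, B4->E, B3->F, B6->S, B5->T, B8->S, B7->F, B10->F; outcomes B1=F, B2=F, B3=F, B4=E, B5=T, B6=S, B7=F, B8=S, B10=F
input #2, d=-2, h=1: events B1->T, B4->S, B3->T, B8->E, B9->E, B7->T; outcomes B1=T, B3=T, B4=S, B7=T, B8=E, B9=E
input #3, d=-3, h=1: events B1->T, B4->S, B3->T, B8->E, B9->E, B7->T; outcomes B1=T, B3=T, B4=S, B7=T, B8=E, B9=E
input #4, d=-2, h=2: events B1->T, B4->S, B3->T, B8->E, B9->S, B7->F, B10->T; outcomes B1=T, B3=T, B4=S, B7=F, B8=E, B9=S, B10=T
input #5, d=2, h=1: events B1->T, B4->E, B3->F, B6->E, B5->F, B8->S, B7->F, B10->T; outcomes B1=T, B3=F, B4=E, B5=F, B6=E, B7=F, B8=S, B10=T
input #6, d=5, h=5: events B1->F, B2->F, B4->E, B3->F, B6->S, B5->T, B8->S, B7->F, B10->F; outcomes B1=F, B2=F, B3=F, B4=E, B5=T, B6=S, B7=F, B8=S, B10=F
input #7, d=4, h=1: events B1->T, B4->E, B3->F, B6->S, B5->T, B8->S, B7->F, B10->T; outcomes B1=T, B3=F, B4=E, B5=T, B6=S, B7=F, B8=S, B10=T
input #8, d=4, h=5: events B1->F, B2->F, B4->E, B3->F, B6->S, B5->T, B8->S, B7->F, B10->F; outcomes B1=F, B2=F, B3=F, B4=E, B5=T, B6=S, B7=F, B8=S, B10=F
input #9, d=2, h=3: events B1->T, B4->E, B3->F, B6->S, B5->T, B8->S, B7->F, B10->T; outcomes B1=T, B3=F, B4=E, B5=T, B6=S, B7=F, B8=S, B10=T
input #10, d=0, h=5: events B1->F, B2->F, B4->E, B3->F, B6->S, B5->T, B8->S, B7->F, B10->F; outcomes B1=F, B2=F, B3=F, B4=E, B5=T, B6=S, B7=F, B8=S, B10=F
union over the pool: B1=T, B1=F, B2=F, B3=T, B3=F, B4=S, B4=E, B5=T, B5=F, B6=S, B6=E, B7=T, B7=F, B8=S, B8=E, B9=S, B9=E, B10=T, B10=F
uncovered (1 of 20): B2=T

Answer: B2=T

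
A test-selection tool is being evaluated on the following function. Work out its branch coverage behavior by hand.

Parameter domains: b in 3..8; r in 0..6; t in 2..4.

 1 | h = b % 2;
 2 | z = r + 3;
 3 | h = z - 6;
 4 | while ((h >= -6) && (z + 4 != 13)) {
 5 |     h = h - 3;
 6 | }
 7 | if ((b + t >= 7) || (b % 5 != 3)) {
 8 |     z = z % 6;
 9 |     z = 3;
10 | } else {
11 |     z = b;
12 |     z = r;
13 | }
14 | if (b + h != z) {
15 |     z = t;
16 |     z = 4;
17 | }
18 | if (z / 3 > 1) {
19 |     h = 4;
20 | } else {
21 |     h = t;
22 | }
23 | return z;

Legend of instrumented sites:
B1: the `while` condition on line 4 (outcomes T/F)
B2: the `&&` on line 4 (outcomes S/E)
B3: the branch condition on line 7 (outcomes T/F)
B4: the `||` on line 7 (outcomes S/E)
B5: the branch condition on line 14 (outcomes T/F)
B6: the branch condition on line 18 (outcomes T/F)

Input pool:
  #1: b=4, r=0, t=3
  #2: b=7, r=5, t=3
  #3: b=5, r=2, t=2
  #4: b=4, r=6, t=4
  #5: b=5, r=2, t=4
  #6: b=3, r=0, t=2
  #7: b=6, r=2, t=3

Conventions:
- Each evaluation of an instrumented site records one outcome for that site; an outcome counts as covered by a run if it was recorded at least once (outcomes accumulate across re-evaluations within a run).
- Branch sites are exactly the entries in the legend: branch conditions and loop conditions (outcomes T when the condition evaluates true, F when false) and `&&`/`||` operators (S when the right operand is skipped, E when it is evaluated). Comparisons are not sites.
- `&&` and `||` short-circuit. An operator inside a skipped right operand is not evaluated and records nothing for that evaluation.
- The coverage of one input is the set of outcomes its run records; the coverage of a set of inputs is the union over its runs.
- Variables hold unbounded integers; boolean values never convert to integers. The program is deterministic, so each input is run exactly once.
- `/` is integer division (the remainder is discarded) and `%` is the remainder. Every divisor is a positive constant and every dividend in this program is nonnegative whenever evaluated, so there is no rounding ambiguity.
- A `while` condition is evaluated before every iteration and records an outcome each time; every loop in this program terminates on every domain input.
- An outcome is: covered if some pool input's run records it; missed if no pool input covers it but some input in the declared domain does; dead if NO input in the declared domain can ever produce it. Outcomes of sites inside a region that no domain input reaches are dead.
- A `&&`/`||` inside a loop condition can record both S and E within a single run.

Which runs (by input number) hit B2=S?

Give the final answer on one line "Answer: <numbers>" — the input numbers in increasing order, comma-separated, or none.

input #1 (b=4, r=0, t=3): covers B2=S
input #2 (b=7, r=5, t=3): covers B2=S
input #3 (b=5, r=2, t=2): covers B2=S
input #4 (b=4, r=6, t=4): misses B2=S
input #5 (b=5, r=2, t=4): covers B2=S
input #6 (b=3, r=0, t=2): covers B2=S
input #7 (b=6, r=2, t=3): covers B2=S

Answer: 1, 2, 3, 5, 6, 7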